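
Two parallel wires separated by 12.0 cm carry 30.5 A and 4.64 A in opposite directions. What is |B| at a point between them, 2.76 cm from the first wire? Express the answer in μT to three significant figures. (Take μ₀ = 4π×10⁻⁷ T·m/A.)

B ≈ 231 μT

Each long wire gives B = μ₀I/(2πd). Distances are d₁ = 0.0276 m and d₂ = 0.0924 m.
B₁ = 2.21×10⁻⁴ T, B₂ = 1.00×10⁻⁵ T.
Between antiparallel currents both contributions point the same way, so they add. B = B₁ + B₂ = 2.21×10⁻⁴ + 1.00×10⁻⁵ = 2.31×10⁻⁴ T.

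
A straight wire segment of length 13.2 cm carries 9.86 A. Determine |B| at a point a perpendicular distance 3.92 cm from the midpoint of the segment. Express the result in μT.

For a finite straight segment, B = (μ₀I/4πd)(sinθ₁ + sinθ₂), where θ₁, θ₂ are the angles from the perpendicular to each end.
The perpendicular from the point meets the wire at its midpoint, so each end is L/2 = 0.066 m away along the wire.
sinθ₁ = 0.066/√(0.066²+0.0392²) = 0.8598; sinθ₂ = 0.066/√(0.066²+0.0392²) = 0.8598.
B = (4π×10⁻⁷ × 9.86) / (4π × 0.0392) × (0.8598 + 0.8598) = 4.33×10⁻⁵ T.

B ≈ 43.3 μT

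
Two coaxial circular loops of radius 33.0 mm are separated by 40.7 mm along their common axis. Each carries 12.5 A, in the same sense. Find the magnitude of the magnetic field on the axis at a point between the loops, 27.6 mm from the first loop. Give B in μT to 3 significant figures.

B ≈ 299 μT

Each loop contributes B = μ₀IR²/[2(R²+z²)^(3/2)] on the axis, with z measured from that loop.
Loop 1 (z = 0.0276 m): B₁ = 1.07×10⁻⁴ T. Loop 2 (z = 0.0131 m): B₂ = 1.91×10⁻⁴ T.
The fields add: B = B₁ + B₂ = 2.99×10⁻⁴ T.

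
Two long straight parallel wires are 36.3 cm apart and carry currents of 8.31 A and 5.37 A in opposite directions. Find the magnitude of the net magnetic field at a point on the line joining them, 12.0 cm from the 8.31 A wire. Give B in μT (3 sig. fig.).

Each long wire gives B = μ₀I/(2πd). Distances are d₁ = 0.12 m and d₂ = 0.243 m.
B₁ = 1.39×10⁻⁵ T, B₂ = 4.42×10⁻⁶ T.
Between antiparallel currents both contributions point the same way, so they add. B = B₁ + B₂ = 1.39×10⁻⁵ + 4.42×10⁻⁶ = 1.83×10⁻⁵ T.

B ≈ 18.3 μT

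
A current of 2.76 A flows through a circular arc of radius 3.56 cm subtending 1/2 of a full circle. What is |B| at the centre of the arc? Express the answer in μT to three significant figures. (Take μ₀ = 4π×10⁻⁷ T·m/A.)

The Biot–Savart field of a circular arc at its centre is B = μ₀Iφ/(4πR), with φ = 3.142 rad.
B = (4π×10⁻⁷ × 2.76 × 3.142) / (4π × 0.0356) = 2.44×10⁻⁵ T.

B ≈ 24.4 μT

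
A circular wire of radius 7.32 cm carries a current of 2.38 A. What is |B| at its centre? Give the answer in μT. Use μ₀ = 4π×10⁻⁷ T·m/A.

At the centre of a circular loop the Biot–Savart law gives B = μ₀I/(2R).
B = (4π×10⁻⁷ × 2.38) / (2 × 0.0732) = 2.04×10⁻⁵ T.

B ≈ 20.4 μT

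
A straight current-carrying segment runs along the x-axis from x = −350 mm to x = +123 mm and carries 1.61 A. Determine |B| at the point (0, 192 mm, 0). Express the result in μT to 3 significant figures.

B ≈ 1.19 μT

For a finite straight segment, B = (μ₀I/4πd)(sinθ₁ + sinθ₂), where θ₁, θ₂ are the angles from the perpendicular to each end.
The perpendicular distance is d = 0.192 m; the end-offsets along the wire are a = 0.35 m and b = 0.123 m.
sinθ₁ = 0.35/√(0.35²+0.192²) = 0.8767; sinθ₂ = 0.123/√(0.123²+0.192²) = 0.5394.
B = (4π×10⁻⁷ × 1.61) / (4π × 0.192) × (0.8767 + 0.5394) = 1.19×10⁻⁶ T.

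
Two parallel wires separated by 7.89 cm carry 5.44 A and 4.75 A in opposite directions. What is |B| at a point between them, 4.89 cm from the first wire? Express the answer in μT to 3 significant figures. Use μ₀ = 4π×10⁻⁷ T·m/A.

Each long wire gives B = μ₀I/(2πd). Distances are d₁ = 0.0489 m and d₂ = 0.03 m.
B₁ = 2.22×10⁻⁵ T, B₂ = 3.17×10⁻⁵ T.
Between antiparallel currents both contributions point the same way, so they add. B = B₁ + B₂ = 2.22×10⁻⁵ + 3.17×10⁻⁵ = 5.39×10⁻⁵ T.

B ≈ 53.9 μT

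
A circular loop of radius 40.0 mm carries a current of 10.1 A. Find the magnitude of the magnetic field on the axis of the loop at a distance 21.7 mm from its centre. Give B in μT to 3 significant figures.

B ≈ 108 μT

On the axis of a circular loop, B = μ₀IR² / [2(R²+z²)^(3/2)].
R² + z² = (0.04)² + (0.0217)² = 0.002071 m², and (R²+z²)^(3/2) = 9.42×10⁻⁵ m³.
B = (4π×10⁻⁷ × 10.1 × 0.0016) / (2 × 9.42×10⁻⁵) = 1.08×10⁻⁴ T.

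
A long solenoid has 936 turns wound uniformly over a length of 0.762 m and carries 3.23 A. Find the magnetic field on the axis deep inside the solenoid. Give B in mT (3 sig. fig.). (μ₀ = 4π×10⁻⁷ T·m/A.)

B ≈ 4.99 mT

Inside a long solenoid, B = μ₀nI with n = 1228 turns/m.
B = 4π×10⁻⁷ × 1228 × 3.23 = 4.99×10⁻³ T.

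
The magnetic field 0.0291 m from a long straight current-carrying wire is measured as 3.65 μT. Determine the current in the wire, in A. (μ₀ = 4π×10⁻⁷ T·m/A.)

For a long straight wire B = μ₀I/(2πd), so I = 2πdB/μ₀.
I = 2π × 0.0291 × 3.65×10⁻⁶ / (4π×10⁻⁷) = 0.531 A.

I ≈ 0.531 A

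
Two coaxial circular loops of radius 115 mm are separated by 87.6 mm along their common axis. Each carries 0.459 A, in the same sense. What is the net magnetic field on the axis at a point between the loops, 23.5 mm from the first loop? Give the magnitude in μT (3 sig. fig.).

B ≈ 4.03 μT

Each loop contributes B = μ₀IR²/[2(R²+z²)^(3/2)] on the axis, with z measured from that loop.
Loop 1 (z = 0.0235 m): B₁ = 2.36×10⁻⁶ T. Loop 2 (z = 0.0641 m): B₂ = 1.67×10⁻⁶ T.
The fields add: B = B₁ + B₂ = 4.03×10⁻⁶ T.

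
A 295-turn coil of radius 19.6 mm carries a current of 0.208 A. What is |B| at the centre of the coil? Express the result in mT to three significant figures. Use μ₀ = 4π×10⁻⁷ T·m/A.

For an N-turn flat coil, B = Nμ₀I/(2R) with R = 0.0196 m.
B = 295 × 6.67×10⁻⁶ T = 1.97×10⁻³ T.

B ≈ 1.97 mT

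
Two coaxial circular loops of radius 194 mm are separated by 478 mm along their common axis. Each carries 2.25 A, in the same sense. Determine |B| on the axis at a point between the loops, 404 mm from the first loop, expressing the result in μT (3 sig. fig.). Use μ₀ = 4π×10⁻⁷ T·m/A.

B ≈ 6.53 μT

Each loop contributes B = μ₀IR²/[2(R²+z²)^(3/2)] on the axis, with z measured from that loop.
Loop 1 (z = 0.404 m): B₁ = 5.91×10⁻⁷ T. Loop 2 (z = 0.074 m): B₂ = 5.94×10⁻⁶ T.
The fields add: B = B₁ + B₂ = 6.53×10⁻⁶ T.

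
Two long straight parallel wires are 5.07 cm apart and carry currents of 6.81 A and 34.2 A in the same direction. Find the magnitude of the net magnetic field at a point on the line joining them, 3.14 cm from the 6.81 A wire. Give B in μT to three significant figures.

Each long wire gives B = μ₀I/(2πd). Distances are d₁ = 0.0314 m and d₂ = 0.0193 m.
B₁ = 4.34×10⁻⁵ T, B₂ = 3.54×10⁻⁴ T.
Between parallel currents the two contributions point in opposite directions, so they subtract. B = |B₁ − B₂| = |4.34×10⁻⁵ − 3.54×10⁻⁴| = 3.11×10⁻⁴ T.

B ≈ 311 μT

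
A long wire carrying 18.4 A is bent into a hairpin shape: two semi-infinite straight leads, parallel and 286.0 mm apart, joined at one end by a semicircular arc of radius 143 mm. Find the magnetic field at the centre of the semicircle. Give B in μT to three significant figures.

B ≈ 66.2 μT

The semicircular arc contributes B_arc = μ₀I·π/(4πR) = μ₀I/(4R) = 4.04×10⁻⁵ T.
Each semi-infinite lead is at perpendicular distance R = 0.143 m from the centre, with the perpendicular foot at its near end, so it contributes μ₀I/(4πR); both point the same way, together 2.57×10⁻⁵ T.
Arc and leads all point the same direction: B = 4.04×10⁻⁵ + 2.57×10⁻⁵ = 6.62×10⁻⁵ T.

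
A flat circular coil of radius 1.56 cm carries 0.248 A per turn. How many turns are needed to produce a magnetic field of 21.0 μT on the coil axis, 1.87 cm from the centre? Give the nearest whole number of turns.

For an N-turn coil, B = Nμ₀IR²/[2(R²+z²)^(3/2)]. A single turn gives B₁ = 2.63×10⁻⁶ T with R = 0.0156 m, z = 0.0187 m.
N = B/B₁ = 2.10×10⁻⁵ / 2.63×10⁻⁶ = 8.00.

N = 8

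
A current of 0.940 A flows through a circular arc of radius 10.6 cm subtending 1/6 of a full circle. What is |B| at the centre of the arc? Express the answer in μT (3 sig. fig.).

B ≈ 0.929 μT

The Biot–Savart field of a circular arc at its centre is B = μ₀Iφ/(4πR), with φ = 1.047 rad.
B = (4π×10⁻⁷ × 0.940 × 1.047) / (4π × 0.106) = 9.29×10⁻⁷ T.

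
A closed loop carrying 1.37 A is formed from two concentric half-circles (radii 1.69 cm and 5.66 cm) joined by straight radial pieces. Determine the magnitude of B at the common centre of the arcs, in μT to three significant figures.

The radial connectors point toward the centre, so dl × r̂ = 0 and they contribute nothing.
Each semicircle gives μ₀I/(4R): inner arc 2.55×10⁻⁵ T, outer arc 7.60×10⁻⁶ T.
The two arcs carry current in opposite angular senses, so their fields oppose: B = |2.55×10⁻⁵ − 7.60×10⁻⁶| = 1.79×10⁻⁵ T.

B ≈ 17.9 μT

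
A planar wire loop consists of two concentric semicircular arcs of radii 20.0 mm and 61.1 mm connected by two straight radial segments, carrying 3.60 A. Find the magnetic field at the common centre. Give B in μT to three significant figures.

The radial connectors point toward the centre, so dl × r̂ = 0 and they contribute nothing.
Each semicircle gives μ₀I/(4R): inner arc 5.65×10⁻⁵ T, outer arc 1.85×10⁻⁵ T.
The two arcs carry current in opposite angular senses, so their fields oppose: B = |5.65×10⁻⁵ − 1.85×10⁻⁵| = 3.80×10⁻⁵ T.

B ≈ 38.0 μT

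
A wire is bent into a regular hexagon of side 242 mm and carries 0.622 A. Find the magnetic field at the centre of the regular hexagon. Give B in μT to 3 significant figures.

B ≈ 1.78 μT

Each side is a finite straight segment at perpendicular distance d = a/(2 tan(π/6)) = 0.2096 m from the centre, with end-angles ±π/6.
One side contributes B₁ = (μ₀I/4πd)·2 sin(π/6) = 2.97×10⁻⁷ T.
All 6 sides add in the same direction: B = 6 × 2.97×10⁻⁷ = 1.78×10⁻⁶ T.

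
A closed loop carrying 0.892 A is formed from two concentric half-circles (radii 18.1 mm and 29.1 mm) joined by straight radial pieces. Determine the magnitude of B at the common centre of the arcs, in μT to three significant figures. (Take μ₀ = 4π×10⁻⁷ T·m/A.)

The radial connectors point toward the centre, so dl × r̂ = 0 and they contribute nothing.
Each semicircle gives μ₀I/(4R): inner arc 1.55×10⁻⁵ T, outer arc 9.63×10⁻⁶ T.
The two arcs carry current in opposite angular senses, so their fields oppose: B = |1.55×10⁻⁵ − 9.63×10⁻⁶| = 5.85×10⁻⁶ T.

B ≈ 5.85 μT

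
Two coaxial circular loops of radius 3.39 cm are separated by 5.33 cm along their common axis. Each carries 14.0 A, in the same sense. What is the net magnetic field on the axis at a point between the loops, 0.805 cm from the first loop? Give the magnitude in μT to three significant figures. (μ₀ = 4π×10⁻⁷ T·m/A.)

Each loop contributes B = μ₀IR²/[2(R²+z²)^(3/2)] on the axis, with z measured from that loop.
Loop 1 (z = 0.00805 m): B₁ = 2.39×10⁻⁴ T. Loop 2 (z = 0.04525 m): B₂ = 5.59×10⁻⁵ T.
The fields add: B = B₁ + B₂ = 2.95×10⁻⁴ T.

B ≈ 295 μT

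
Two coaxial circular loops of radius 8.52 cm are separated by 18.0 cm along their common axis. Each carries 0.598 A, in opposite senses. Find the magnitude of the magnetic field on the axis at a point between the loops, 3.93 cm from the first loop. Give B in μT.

B ≈ 2.69 μT

Each loop contributes B = μ₀IR²/[2(R²+z²)^(3/2)] on the axis, with z measured from that loop.
Loop 1 (z = 0.0393 m): B₁ = 3.30×10⁻⁶ T. Loop 2 (z = 0.1407 m): B₂ = 6.13×10⁻⁷ T.
The fields oppose: B = |B₁ − B₂| = 2.69×10⁻⁶ T.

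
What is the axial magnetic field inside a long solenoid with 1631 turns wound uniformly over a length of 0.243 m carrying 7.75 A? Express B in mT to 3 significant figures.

B ≈ 65.4 mT

Inside a long solenoid, B = μ₀nI with n = 6712 turns/m.
B = 4π×10⁻⁷ × 6712 × 7.75 = 6.54×10⁻² T.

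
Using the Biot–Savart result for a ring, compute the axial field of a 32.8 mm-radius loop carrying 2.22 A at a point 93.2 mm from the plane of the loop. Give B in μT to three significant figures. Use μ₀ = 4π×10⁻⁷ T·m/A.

B ≈ 1.56 μT

On the axis of a circular loop, B = μ₀IR² / [2(R²+z²)^(3/2)].
R² + z² = (0.0328)² + (0.0932)² = 0.009762 m², and (R²+z²)^(3/2) = 9.65×10⁻⁴ m³.
B = (4π×10⁻⁷ × 2.22 × 0.001076) / (2 × 9.65×10⁻⁴) = 1.56×10⁻⁶ T.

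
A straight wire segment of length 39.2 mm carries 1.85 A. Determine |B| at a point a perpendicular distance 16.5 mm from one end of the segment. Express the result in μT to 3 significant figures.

For a finite straight segment, B = (μ₀I/4πd)(sinθ₁ + sinθ₂), where θ₁, θ₂ are the angles from the perpendicular to each end.
The perpendicular foot is at one end, so the two end-offsets along the wire are 0 and L = 0.0392 m.
sinθ₁ = 0/√(0²+0.0165²) = 0.0000; sinθ₂ = 0.0392/√(0.0392²+0.0165²) = 0.9217.
B = (4π×10⁻⁷ × 1.85) / (4π × 0.0165) × (0.0000 + 0.9217) = 1.03×10⁻⁵ T.

B ≈ 10.3 μT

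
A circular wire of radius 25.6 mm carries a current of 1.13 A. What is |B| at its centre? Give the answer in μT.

B ≈ 27.7 μT

At the centre of a circular loop the Biot–Savart law gives B = μ₀I/(2R).
B = (4π×10⁻⁷ × 1.13) / (2 × 0.0256) = 2.77×10⁻⁵ T.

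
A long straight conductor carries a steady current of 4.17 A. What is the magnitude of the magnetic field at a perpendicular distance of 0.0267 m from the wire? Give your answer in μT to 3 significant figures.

For an infinitely long straight wire, B = μ₀I/(2πd).
B = (4π×10⁻⁷ × 4.17) / (2π × 0.0267) = 3.12×10⁻⁵ T.

B ≈ 31.2 μT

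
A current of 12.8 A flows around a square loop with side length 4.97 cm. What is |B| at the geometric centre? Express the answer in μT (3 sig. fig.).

B ≈ 291 μT

Each side is a finite straight segment at perpendicular distance d = a/(2 tan(π/4)) = 0.02485 m from the centre, with end-angles ±π/4.
One side contributes B₁ = (μ₀I/4πd)·2 sin(π/4) = 7.28×10⁻⁵ T.
All 4 sides add in the same direction: B = 4 × 7.28×10⁻⁵ = 2.91×10⁻⁴ T.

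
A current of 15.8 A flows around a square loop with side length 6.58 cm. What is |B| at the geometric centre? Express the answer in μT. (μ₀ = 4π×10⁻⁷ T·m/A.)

Each side is a finite straight segment at perpendicular distance d = a/(2 tan(π/4)) = 0.0329 m from the centre, with end-angles ±π/4.
One side contributes B₁ = (μ₀I/4πd)·2 sin(π/4) = 6.79×10⁻⁵ T.
All 4 sides add in the same direction: B = 4 × 6.79×10⁻⁵ = 2.72×10⁻⁴ T.

B ≈ 272 μT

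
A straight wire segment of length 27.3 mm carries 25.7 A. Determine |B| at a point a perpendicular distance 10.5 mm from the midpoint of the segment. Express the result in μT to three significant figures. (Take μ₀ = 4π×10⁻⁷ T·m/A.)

For a finite straight segment, B = (μ₀I/4πd)(sinθ₁ + sinθ₂), where θ₁, θ₂ are the angles from the perpendicular to each end.
The perpendicular from the point meets the wire at its midpoint, so each end is L/2 = 0.01365 m away along the wire.
sinθ₁ = 0.01365/√(0.01365²+0.0105²) = 0.7926; sinθ₂ = 0.01365/√(0.01365²+0.0105²) = 0.7926.
B = (4π×10⁻⁷ × 25.7) / (4π × 0.0105) × (0.7926 + 0.7926) = 3.88×10⁻⁴ T.

B ≈ 388 μT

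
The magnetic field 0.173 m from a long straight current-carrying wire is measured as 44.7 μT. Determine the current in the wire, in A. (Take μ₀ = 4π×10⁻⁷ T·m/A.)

For a long straight wire B = μ₀I/(2πd), so I = 2πdB/μ₀.
I = 2π × 0.173 × 4.47×10⁻⁵ / (4π×10⁻⁷) = 38.7 A.

I ≈ 38.7 A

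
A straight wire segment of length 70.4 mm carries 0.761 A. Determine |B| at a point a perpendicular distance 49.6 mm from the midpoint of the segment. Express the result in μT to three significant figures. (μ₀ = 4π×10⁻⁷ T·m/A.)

For a finite straight segment, B = (μ₀I/4πd)(sinθ₁ + sinθ₂), where θ₁, θ₂ are the angles from the perpendicular to each end.
The perpendicular from the point meets the wire at its midpoint, so each end is L/2 = 0.0352 m away along the wire.
sinθ₁ = 0.0352/√(0.0352²+0.0496²) = 0.5787; sinθ₂ = 0.0352/√(0.0352²+0.0496²) = 0.5787.
B = (4π×10⁻⁷ × 0.761) / (4π × 0.0496) × (0.5787 + 0.5787) = 1.78×10⁻⁶ T.

B ≈ 1.78 μT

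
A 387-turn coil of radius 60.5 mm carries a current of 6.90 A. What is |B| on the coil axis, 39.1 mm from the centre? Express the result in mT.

For an N-turn flat coil, B = Nμ₀IR²/[2(R²+z²)^(3/2)] with R = 0.0605 m, z = 0.0391 m.
B = 387 × 4.25×10⁻⁵ T = 1.64×10⁻² T.

B ≈ 16.4 mT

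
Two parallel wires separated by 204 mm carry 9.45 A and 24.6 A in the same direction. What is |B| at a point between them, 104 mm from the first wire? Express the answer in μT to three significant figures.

B ≈ 31.0 μT

Each long wire gives B = μ₀I/(2πd). Distances are d₁ = 0.104 m and d₂ = 0.1 m.
B₁ = 1.82×10⁻⁵ T, B₂ = 4.92×10⁻⁵ T.
Between parallel currents the two contributions point in opposite directions, so they subtract. B = |B₁ − B₂| = |1.82×10⁻⁵ − 4.92×10⁻⁵| = 3.10×10⁻⁵ T.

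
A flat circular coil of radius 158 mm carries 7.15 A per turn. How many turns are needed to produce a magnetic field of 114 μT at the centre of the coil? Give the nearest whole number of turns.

For an N-turn coil, B = Nμ₀I/(2R). A single turn gives B₁ = 2.84×10⁻⁵ T with R = 0.158 m.
N = B/B₁ = 1.14×10⁻⁴ / 2.84×10⁻⁵ = 4.01.

N = 4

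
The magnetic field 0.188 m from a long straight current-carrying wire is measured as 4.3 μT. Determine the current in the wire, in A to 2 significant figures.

I ≈ 4.0 A

For a long straight wire B = μ₀I/(2πd), so I = 2πdB/μ₀.
I = 2π × 0.188 × 4.30×10⁻⁶ / (4π×10⁻⁷) = 4.04 A.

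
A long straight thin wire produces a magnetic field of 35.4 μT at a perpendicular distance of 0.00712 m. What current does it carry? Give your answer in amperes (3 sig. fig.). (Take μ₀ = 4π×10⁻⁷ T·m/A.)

For a long straight wire B = μ₀I/(2πd), so I = 2πdB/μ₀.
I = 2π × 0.00712 × 3.54×10⁻⁵ / (4π×10⁻⁷) = 1.26 A.

I ≈ 1.26 A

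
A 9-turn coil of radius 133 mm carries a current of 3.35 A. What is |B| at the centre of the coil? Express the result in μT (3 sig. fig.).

B ≈ 142 μT

For an N-turn flat coil, B = Nμ₀I/(2R) with R = 0.133 m.
B = 9 × 1.58×10⁻⁵ T = 1.42×10⁻⁴ T.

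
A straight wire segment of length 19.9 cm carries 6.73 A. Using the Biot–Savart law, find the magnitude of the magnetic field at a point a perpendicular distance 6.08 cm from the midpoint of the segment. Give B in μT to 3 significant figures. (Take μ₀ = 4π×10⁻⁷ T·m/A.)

For a finite straight segment, B = (μ₀I/4πd)(sinθ₁ + sinθ₂), where θ₁, θ₂ are the angles from the perpendicular to each end.
The perpendicular from the point meets the wire at its midpoint, so each end is L/2 = 0.0995 m away along the wire.
sinθ₁ = 0.0995/√(0.0995²+0.0608²) = 0.8533; sinθ₂ = 0.0995/√(0.0995²+0.0608²) = 0.8533.
B = (4π×10⁻⁷ × 6.73) / (4π × 0.0608) × (0.8533 + 0.8533) = 1.89×10⁻⁵ T.

B ≈ 18.9 μT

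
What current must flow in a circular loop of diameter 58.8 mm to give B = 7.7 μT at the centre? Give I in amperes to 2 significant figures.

At the centre of a circular loop B = μ₀I/(2R), so I = 2RB/μ₀.
With R = 0.0294 m, I = 2 × 0.0294 × 7.70×10⁻⁶ / (4π×10⁻⁷) = 0.360 A.

I ≈ 0.36 A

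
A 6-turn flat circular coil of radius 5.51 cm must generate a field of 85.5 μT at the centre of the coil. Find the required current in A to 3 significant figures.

I ≈ 1.25 A

For an N-turn coil, B = Nμ₀I/(2R) with R = 0.0551 m, so I = 2RB/(Nμ₀) = 2 × 0.0551 × 8.55×10⁻⁵ / (6 × 4π×10⁻⁷) = 1.25 A.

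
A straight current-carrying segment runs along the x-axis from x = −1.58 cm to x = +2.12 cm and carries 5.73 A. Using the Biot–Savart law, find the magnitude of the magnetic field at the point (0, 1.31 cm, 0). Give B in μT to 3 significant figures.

For a finite straight segment, B = (μ₀I/4πd)(sinθ₁ + sinθ₂), where θ₁, θ₂ are the angles from the perpendicular to each end.
The perpendicular distance is d = 0.0131 m; the end-offsets along the wire are a = 0.0158 m and b = 0.0212 m.
sinθ₁ = 0.0158/√(0.0158²+0.0131²) = 0.7698; sinθ₂ = 0.0212/√(0.0212²+0.0131²) = 0.8507.
B = (4π×10⁻⁷ × 5.73) / (4π × 0.0131) × (0.7698 + 0.8507) = 7.09×10⁻⁵ T.

B ≈ 70.9 μT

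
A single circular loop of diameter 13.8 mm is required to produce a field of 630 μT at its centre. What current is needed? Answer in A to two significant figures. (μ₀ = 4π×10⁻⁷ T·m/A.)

I ≈ 6.9 A

At the centre of a circular loop B = μ₀I/(2R), so I = 2RB/μ₀.
With R = 0.0069 m, I = 2 × 0.0069 × 6.30×10⁻⁴ / (4π×10⁻⁷) = 6.92 A.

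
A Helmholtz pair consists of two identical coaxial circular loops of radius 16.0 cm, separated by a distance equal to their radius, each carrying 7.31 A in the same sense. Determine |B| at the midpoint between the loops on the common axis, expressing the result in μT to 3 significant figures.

Each loop contributes B = μ₀IR²/[2(R²+z²)^(3/2)] on the axis, with z measured from that loop.
Loop 1 (z = 0.08 m): B₁ = 2.05×10⁻⁵ T. Loop 2 (z = 0.08 m): B₂ = 2.05×10⁻⁵ T.
The fields add: B = B₁ + B₂ = 4.11×10⁻⁵ T.

B ≈ 41.1 μT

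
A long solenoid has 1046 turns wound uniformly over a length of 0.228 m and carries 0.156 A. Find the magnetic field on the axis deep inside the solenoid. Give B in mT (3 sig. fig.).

Inside a long solenoid, B = μ₀nI with n = 4588 turns/m.
B = 4π×10⁻⁷ × 4588 × 0.156 = 8.99×10⁻⁴ T.

B ≈ 0.899 mT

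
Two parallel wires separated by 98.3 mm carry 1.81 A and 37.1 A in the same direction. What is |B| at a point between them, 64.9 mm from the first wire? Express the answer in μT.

Each long wire gives B = μ₀I/(2πd). Distances are d₁ = 0.0649 m and d₂ = 0.0334 m.
B₁ = 5.58×10⁻⁶ T, B₂ = 2.22×10⁻⁴ T.
Between parallel currents the two contributions point in opposite directions, so they subtract. B = |B₁ − B₂| = |5.58×10⁻⁶ − 2.22×10⁻⁴| = 2.17×10⁻⁴ T.

B ≈ 217 μT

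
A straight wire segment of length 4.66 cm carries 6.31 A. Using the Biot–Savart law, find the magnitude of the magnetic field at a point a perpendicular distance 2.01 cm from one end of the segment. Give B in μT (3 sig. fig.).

For a finite straight segment, B = (μ₀I/4πd)(sinθ₁ + sinθ₂), where θ₁, θ₂ are the angles from the perpendicular to each end.
The perpendicular foot is at one end, so the two end-offsets along the wire are 0 and L = 0.0466 m.
sinθ₁ = 0/√(0²+0.0201²) = 0.0000; sinθ₂ = 0.0466/√(0.0466²+0.0201²) = 0.9182.
B = (4π×10⁻⁷ × 6.31) / (4π × 0.0201) × (0.0000 + 0.9182) = 2.88×10⁻⁵ T.

B ≈ 28.8 μT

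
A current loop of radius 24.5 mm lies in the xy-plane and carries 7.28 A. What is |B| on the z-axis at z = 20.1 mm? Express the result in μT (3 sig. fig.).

On the axis of a circular loop, B = μ₀IR² / [2(R²+z²)^(3/2)].
R² + z² = (0.0245)² + (0.0201)² = 0.001004 m², and (R²+z²)^(3/2) = 3.18×10⁻⁵ m³.
B = (4π×10⁻⁷ × 7.28 × 0.0006003) / (2 × 3.18×10⁻⁵) = 8.63×10⁻⁵ T.

B ≈ 86.3 μT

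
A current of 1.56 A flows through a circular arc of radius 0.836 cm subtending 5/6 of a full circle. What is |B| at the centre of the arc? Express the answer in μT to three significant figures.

The Biot–Savart field of a circular arc at its centre is B = μ₀Iφ/(4πR), with φ = 5.236 rad.
B = (4π×10⁻⁷ × 1.56 × 5.236) / (4π × 0.00836) = 9.77×10⁻⁵ T.

B ≈ 97.7 μT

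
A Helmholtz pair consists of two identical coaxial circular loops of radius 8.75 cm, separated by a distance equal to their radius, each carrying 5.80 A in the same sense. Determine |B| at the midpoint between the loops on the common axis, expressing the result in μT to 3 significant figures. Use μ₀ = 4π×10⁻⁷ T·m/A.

B ≈ 59.6 μT

Each loop contributes B = μ₀IR²/[2(R²+z²)^(3/2)] on the axis, with z measured from that loop.
Loop 1 (z = 0.04375 m): B₁ = 2.98×10⁻⁵ T. Loop 2 (z = 0.04375 m): B₂ = 2.98×10⁻⁵ T.
The fields add: B = B₁ + B₂ = 5.96×10⁻⁵ T.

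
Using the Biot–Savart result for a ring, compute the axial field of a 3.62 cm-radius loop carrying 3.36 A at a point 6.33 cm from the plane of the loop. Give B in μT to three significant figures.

B ≈ 7.14 μT

On the axis of a circular loop, B = μ₀IR² / [2(R²+z²)^(3/2)].
R² + z² = (0.0362)² + (0.0633)² = 0.005317 m², and (R²+z²)^(3/2) = 3.88×10⁻⁴ m³.
B = (4π×10⁻⁷ × 3.36 × 0.00131) / (2 × 3.88×10⁻⁴) = 7.14×10⁻⁶ T.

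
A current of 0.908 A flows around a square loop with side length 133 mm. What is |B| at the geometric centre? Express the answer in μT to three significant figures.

Each side is a finite straight segment at perpendicular distance d = a/(2 tan(π/4)) = 0.0665 m from the centre, with end-angles ±π/4.
One side contributes B₁ = (μ₀I/4πd)·2 sin(π/4) = 1.93×10⁻⁶ T.
All 4 sides add in the same direction: B = 4 × 1.93×10⁻⁶ = 7.72×10⁻⁶ T.

B ≈ 7.72 μT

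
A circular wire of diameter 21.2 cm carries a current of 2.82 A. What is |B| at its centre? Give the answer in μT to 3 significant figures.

At the centre of a circular loop the Biot–Savart law gives B = μ₀I/(2R) (so R = 0.106 m).
B = (4π×10⁻⁷ × 2.82) / (2 × 0.106) = 1.67×10⁻⁵ T.

B ≈ 16.7 μT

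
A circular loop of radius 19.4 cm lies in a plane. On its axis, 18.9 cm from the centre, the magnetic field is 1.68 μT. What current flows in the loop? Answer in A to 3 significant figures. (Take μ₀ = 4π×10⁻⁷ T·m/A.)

On the axis of a loop, B = μ₀IR²/[2(R²+z²)^(3/2)], so I = 2B(R²+z²)^(3/2)/(μ₀R²).
R² + z² = 0.03764 + 0.03572 = 0.07336 m²; raised to 3/2 gives 1.99×10⁻² m³.
I = 2 × 1.68×10⁻⁶ × 1.99×10⁻² / (1.26×10⁻⁶ × 0.03764) = 1.41 A.

I ≈ 1.41 A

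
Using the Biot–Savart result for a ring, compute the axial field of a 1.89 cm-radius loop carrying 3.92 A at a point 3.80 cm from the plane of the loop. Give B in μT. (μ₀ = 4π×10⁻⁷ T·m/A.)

On the axis of a circular loop, B = μ₀IR² / [2(R²+z²)^(3/2)].
R² + z² = (0.0189)² + (0.038)² = 0.001801 m², and (R²+z²)^(3/2) = 7.64×10⁻⁵ m³.
B = (4π×10⁻⁷ × 3.92 × 0.0003572) / (2 × 7.64×10⁻⁵) = 1.15×10⁻⁵ T.

B ≈ 11.5 μT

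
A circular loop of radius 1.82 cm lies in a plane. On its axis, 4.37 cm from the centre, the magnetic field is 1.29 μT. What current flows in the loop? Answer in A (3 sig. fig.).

I ≈ 0.658 A

On the axis of a loop, B = μ₀IR²/[2(R²+z²)^(3/2)], so I = 2B(R²+z²)^(3/2)/(μ₀R²).
R² + z² = 0.0003312 + 0.00191 = 0.002241 m²; raised to 3/2 gives 1.06×10⁻⁴ m³.
I = 2 × 1.29×10⁻⁶ × 1.06×10⁻⁴ / (1.26×10⁻⁶ × 0.0003312) = 0.658 A.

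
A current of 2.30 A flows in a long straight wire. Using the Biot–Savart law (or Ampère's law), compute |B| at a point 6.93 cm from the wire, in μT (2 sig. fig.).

B ≈ 6.6 μT

For an infinitely long straight wire, B = μ₀I/(2πd).
B = (4π×10⁻⁷ × 2.30) / (2π × 0.0693) = 6.64×10⁻⁶ T.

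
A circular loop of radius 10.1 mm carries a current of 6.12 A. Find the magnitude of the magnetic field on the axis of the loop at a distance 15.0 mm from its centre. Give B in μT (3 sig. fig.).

On the axis of a circular loop, B = μ₀IR² / [2(R²+z²)^(3/2)].
R² + z² = (0.0101)² + (0.015)² = 0.000327 m², and (R²+z²)^(3/2) = 5.91×10⁻⁶ m³.
B = (4π×10⁻⁷ × 6.12 × 0.000102) / (2 × 5.91×10⁻⁶) = 6.63×10⁻⁵ T.

B ≈ 66.3 μT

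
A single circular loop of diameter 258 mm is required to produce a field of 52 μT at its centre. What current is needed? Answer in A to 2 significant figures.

At the centre of a circular loop B = μ₀I/(2R), so I = 2RB/μ₀.
With R = 0.129 m, I = 2 × 0.129 × 5.20×10⁻⁵ / (4π×10⁻⁷) = 10.7 A.

I ≈ 11 A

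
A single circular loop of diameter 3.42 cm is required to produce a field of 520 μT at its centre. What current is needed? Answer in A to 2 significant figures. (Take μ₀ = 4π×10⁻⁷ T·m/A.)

I ≈ 14 A

At the centre of a circular loop B = μ₀I/(2R), so I = 2RB/μ₀.
With R = 0.0171 m, I = 2 × 0.0171 × 5.20×10⁻⁴ / (4π×10⁻⁷) = 14.2 A.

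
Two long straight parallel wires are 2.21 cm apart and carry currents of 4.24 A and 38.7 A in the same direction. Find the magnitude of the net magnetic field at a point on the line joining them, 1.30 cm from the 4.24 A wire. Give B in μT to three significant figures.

B ≈ 785 μT

Each long wire gives B = μ₀I/(2πd). Distances are d₁ = 0.013 m and d₂ = 0.0091 m.
B₁ = 6.52×10⁻⁵ T, B₂ = 8.51×10⁻⁴ T.
Between parallel currents the two contributions point in opposite directions, so they subtract. B = |B₁ − B₂| = |6.52×10⁻⁵ − 8.51×10⁻⁴| = 7.85×10⁻⁴ T.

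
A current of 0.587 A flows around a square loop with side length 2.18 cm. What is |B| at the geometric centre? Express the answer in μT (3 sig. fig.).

Each side is a finite straight segment at perpendicular distance d = a/(2 tan(π/4)) = 0.0109 m from the centre, with end-angles ±π/4.
One side contributes B₁ = (μ₀I/4πd)·2 sin(π/4) = 7.62×10⁻⁶ T.
All 4 sides add in the same direction: B = 4 × 7.62×10⁻⁶ = 3.05×10⁻⁵ T.

B ≈ 30.5 μT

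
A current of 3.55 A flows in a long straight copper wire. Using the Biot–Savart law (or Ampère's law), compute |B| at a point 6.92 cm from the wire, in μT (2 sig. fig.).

For an infinitely long straight wire, B = μ₀I/(2πd).
B = (4π×10⁻⁷ × 3.55) / (2π × 0.0692) = 1.03×10⁻⁵ T.

B ≈ 10 μT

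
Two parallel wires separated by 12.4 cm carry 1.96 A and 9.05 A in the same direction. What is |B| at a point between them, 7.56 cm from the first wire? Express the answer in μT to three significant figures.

Each long wire gives B = μ₀I/(2πd). Distances are d₁ = 0.0756 m and d₂ = 0.0484 m.
B₁ = 5.19×10⁻⁶ T, B₂ = 3.74×10⁻⁵ T.
Between parallel currents the two contributions point in opposite directions, so they subtract. B = |B₁ − B₂| = |5.19×10⁻⁶ − 3.74×10⁻⁵| = 3.22×10⁻⁵ T.

B ≈ 32.2 μT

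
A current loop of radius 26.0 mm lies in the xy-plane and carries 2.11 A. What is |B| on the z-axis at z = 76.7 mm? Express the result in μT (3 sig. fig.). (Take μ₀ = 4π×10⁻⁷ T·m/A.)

B ≈ 1.69 μT

On the axis of a circular loop, B = μ₀IR² / [2(R²+z²)^(3/2)].
R² + z² = (0.026)² + (0.0767)² = 0.006559 m², and (R²+z²)^(3/2) = 5.31×10⁻⁴ m³.
B = (4π×10⁻⁷ × 2.11 × 0.000676) / (2 × 5.31×10⁻⁴) = 1.69×10⁻⁶ T.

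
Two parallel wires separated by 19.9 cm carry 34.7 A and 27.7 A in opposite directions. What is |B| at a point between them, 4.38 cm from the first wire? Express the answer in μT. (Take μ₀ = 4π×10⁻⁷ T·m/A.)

Each long wire gives B = μ₀I/(2πd). Distances are d₁ = 0.0438 m and d₂ = 0.1552 m.
B₁ = 1.58×10⁻⁴ T, B₂ = 3.57×10⁻⁵ T.
Between antiparallel currents both contributions point the same way, so they add. B = B₁ + B₂ = 1.58×10⁻⁴ + 3.57×10⁻⁵ = 1.94×10⁻⁴ T.

B ≈ 194 μT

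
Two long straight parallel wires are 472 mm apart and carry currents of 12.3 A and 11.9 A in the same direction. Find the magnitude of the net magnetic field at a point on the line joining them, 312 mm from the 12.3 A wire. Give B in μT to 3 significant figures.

B ≈ 6.99 μT

Each long wire gives B = μ₀I/(2πd). Distances are d₁ = 0.312 m and d₂ = 0.16 m.
B₁ = 7.88×10⁻⁶ T, B₂ = 1.49×10⁻⁵ T.
Between parallel currents the two contributions point in opposite directions, so they subtract. B = |B₁ − B₂| = |7.88×10⁻⁶ − 1.49×10⁻⁵| = 6.99×10⁻⁶ T.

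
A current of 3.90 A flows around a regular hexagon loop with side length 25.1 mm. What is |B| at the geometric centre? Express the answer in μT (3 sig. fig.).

B ≈ 108 μT

Each side is a finite straight segment at perpendicular distance d = a/(2 tan(π/6)) = 0.02174 m from the centre, with end-angles ±π/6.
One side contributes B₁ = (μ₀I/4πd)·2 sin(π/6) = 1.79×10⁻⁵ T.
All 6 sides add in the same direction: B = 6 × 1.79×10⁻⁵ = 1.08×10⁻⁴ T.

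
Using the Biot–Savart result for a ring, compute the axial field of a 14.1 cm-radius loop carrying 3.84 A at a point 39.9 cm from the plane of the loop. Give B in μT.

On the axis of a circular loop, B = μ₀IR² / [2(R²+z²)^(3/2)].
R² + z² = (0.141)² + (0.399)² = 0.1791 m², and (R²+z²)^(3/2) = 7.58×10⁻² m³.
B = (4π×10⁻⁷ × 3.84 × 0.01988) / (2 × 7.58×10⁻²) = 6.33×10⁻⁷ T.

B ≈ 0.633 μT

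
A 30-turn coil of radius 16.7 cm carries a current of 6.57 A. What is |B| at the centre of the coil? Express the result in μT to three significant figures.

For an N-turn flat coil, B = Nμ₀I/(2R) with R = 0.167 m.
B = 30 × 2.47×10⁻⁵ T = 7.42×10⁻⁴ T.

B ≈ 742 μT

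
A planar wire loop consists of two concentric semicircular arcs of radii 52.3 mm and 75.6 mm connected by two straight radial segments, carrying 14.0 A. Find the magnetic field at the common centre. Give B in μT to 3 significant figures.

The radial connectors point toward the centre, so dl × r̂ = 0 and they contribute nothing.
Each semicircle gives μ₀I/(4R): inner arc 8.41×10⁻⁵ T, outer arc 5.82×10⁻⁵ T.
The two arcs carry current in opposite angular senses, so their fields oppose: B = |8.41×10⁻⁵ − 5.82×10⁻⁵| = 2.59×10⁻⁵ T.

B ≈ 25.9 μT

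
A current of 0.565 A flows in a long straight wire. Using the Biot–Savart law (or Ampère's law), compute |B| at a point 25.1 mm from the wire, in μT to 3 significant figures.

For an infinitely long straight wire, B = μ₀I/(2πd).
B = (4π×10⁻⁷ × 0.565) / (2π × 0.0251) = 4.50×10⁻⁶ T.

B ≈ 4.50 μT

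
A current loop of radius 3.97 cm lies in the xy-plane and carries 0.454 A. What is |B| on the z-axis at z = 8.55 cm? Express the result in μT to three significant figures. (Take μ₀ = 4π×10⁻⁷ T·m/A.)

B ≈ 0.537 μT

On the axis of a circular loop, B = μ₀IR² / [2(R²+z²)^(3/2)].
R² + z² = (0.0397)² + (0.0855)² = 0.008886 m², and (R²+z²)^(3/2) = 8.38×10⁻⁴ m³.
B = (4π×10⁻⁷ × 0.454 × 0.001576) / (2 × 8.38×10⁻⁴) = 5.37×10⁻⁷ T.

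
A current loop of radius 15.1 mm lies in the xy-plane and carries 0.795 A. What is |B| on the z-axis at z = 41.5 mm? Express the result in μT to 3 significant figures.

B ≈ 1.32 μT

On the axis of a circular loop, B = μ₀IR² / [2(R²+z²)^(3/2)].
R² + z² = (0.0151)² + (0.0415)² = 0.00195 m², and (R²+z²)^(3/2) = 8.61×10⁻⁵ m³.
B = (4π×10⁻⁷ × 0.795 × 0.000228) / (2 × 8.61×10⁻⁵) = 1.32×10⁻⁶ T.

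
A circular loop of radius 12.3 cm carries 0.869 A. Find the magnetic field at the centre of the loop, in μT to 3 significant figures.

At the centre of a circular loop the Biot–Savart law gives B = μ₀I/(2R).
B = (4π×10⁻⁷ × 0.869) / (2 × 0.123) = 4.44×10⁻⁶ T.

B ≈ 4.44 μT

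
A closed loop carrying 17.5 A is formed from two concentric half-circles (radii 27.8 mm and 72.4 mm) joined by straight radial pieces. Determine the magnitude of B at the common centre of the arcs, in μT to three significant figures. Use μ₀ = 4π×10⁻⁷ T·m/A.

The radial connectors point toward the centre, so dl × r̂ = 0 and they contribute nothing.
Each semicircle gives μ₀I/(4R): inner arc 1.98×10⁻⁴ T, outer arc 7.59×10⁻⁵ T.
The two arcs carry current in opposite angular senses, so their fields oppose: B = |1.98×10⁻⁴ − 7.59×10⁻⁵| = 1.22×10⁻⁴ T.

B ≈ 122 μT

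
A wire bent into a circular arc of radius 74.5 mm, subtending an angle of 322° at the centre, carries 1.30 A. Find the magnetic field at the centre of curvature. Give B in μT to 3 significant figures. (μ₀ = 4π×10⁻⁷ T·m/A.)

B ≈ 9.81 μT

The Biot–Savart field of a circular arc at its centre is B = μ₀Iφ/(4πR), with φ = 5.62 rad.
B = (4π×10⁻⁷ × 1.30 × 5.62) / (4π × 0.0745) = 9.81×10⁻⁶ T.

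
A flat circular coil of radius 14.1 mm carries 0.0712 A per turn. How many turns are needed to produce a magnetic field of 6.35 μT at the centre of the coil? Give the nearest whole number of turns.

For an N-turn coil, B = Nμ₀I/(2R). A single turn gives B₁ = 3.17×10⁻⁶ T with R = 0.0141 m.
N = B/B₁ = 6.35×10⁻⁶ / 3.17×10⁻⁶ = 2.00.

N = 2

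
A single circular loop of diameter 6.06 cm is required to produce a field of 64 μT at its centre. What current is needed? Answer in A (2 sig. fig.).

At the centre of a circular loop B = μ₀I/(2R), so I = 2RB/μ₀.
With R = 0.0303 m, I = 2 × 0.0303 × 6.40×10⁻⁵ / (4π×10⁻⁷) = 3.09 A.

I ≈ 3.1 A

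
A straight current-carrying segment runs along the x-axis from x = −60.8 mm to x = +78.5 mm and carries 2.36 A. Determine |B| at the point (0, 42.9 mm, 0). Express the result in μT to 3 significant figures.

For a finite straight segment, B = (μ₀I/4πd)(sinθ₁ + sinθ₂), where θ₁, θ₂ are the angles from the perpendicular to each end.
The perpendicular distance is d = 0.0429 m; the end-offsets along the wire are a = 0.0608 m and b = 0.0785 m.
sinθ₁ = 0.0608/√(0.0608²+0.0429²) = 0.8171; sinθ₂ = 0.0785/√(0.0785²+0.0429²) = 0.8775.
B = (4π×10⁻⁷ × 2.36) / (4π × 0.0429) × (0.8171 + 0.8775) = 9.32×10⁻⁶ T.

B ≈ 9.32 μT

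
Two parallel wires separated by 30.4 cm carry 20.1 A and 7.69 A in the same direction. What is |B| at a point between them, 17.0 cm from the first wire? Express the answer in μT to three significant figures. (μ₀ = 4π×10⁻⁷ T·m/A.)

B ≈ 12.2 μT

Each long wire gives B = μ₀I/(2πd). Distances are d₁ = 0.17 m and d₂ = 0.134 m.
B₁ = 2.36×10⁻⁵ T, B₂ = 1.15×10⁻⁵ T.
Between parallel currents the two contributions point in opposite directions, so they subtract. B = |B₁ − B₂| = |2.36×10⁻⁵ − 1.15×10⁻⁵| = 1.22×10⁻⁵ T.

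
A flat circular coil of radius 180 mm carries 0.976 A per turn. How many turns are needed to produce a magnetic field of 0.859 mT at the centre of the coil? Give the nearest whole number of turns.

N = 252

For an N-turn coil, B = Nμ₀I/(2R). A single turn gives B₁ = 3.41×10⁻⁶ T with R = 0.18 m.
N = B/B₁ = 8.59×10⁻⁴ / 3.41×10⁻⁶ = 252.14.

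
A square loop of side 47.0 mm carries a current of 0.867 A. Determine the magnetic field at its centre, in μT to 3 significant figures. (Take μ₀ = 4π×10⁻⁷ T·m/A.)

Each side is a finite straight segment at perpendicular distance d = a/(2 tan(π/4)) = 0.0235 m from the centre, with end-angles ±π/4.
One side contributes B₁ = (μ₀I/4πd)·2 sin(π/4) = 5.22×10⁻⁶ T.
All 4 sides add in the same direction: B = 4 × 5.22×10⁻⁶ = 2.09×10⁻⁵ T.

B ≈ 20.9 μT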